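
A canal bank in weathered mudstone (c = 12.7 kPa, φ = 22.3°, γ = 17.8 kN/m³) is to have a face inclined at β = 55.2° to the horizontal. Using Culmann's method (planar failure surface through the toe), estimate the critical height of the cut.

H_c = 13.52 m

Culmann's analysis gives the critical failure plane at α_cr = (β + φ)/2 = (55.2 + 22.3)/2 = 38.8°, and the critical height
H_c = (4c/γ) · sinβ cosφ / [1 − cos(β − φ)]
    = (4·12.7/17.8) · sin55.2°·cos22.3° / [1 − cos(32.9°)]
    = 2.854 · 0.8211·0.9252 / [1 − 0.8396]
    = 2.854 · 0.7597 / 0.1604
    = 13.52 m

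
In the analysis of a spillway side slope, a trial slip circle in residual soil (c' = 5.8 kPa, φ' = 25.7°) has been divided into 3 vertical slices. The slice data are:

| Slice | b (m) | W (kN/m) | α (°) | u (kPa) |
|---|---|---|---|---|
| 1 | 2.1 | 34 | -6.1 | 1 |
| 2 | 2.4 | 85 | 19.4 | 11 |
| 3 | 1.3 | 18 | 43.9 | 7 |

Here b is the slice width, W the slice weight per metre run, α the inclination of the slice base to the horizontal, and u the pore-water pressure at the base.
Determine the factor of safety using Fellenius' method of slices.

Ordinary method of slices: FS = Σ[c'·Δl_i + (W_i cosα_i − u_i·Δl_i)·tanφ'] / Σ W_i sinα_i, with Δl_i = b_i / cosα_i.
Slice 1: Δl = 2.1/cos(-6.1°) = 2.112 m; N'_1 = 34·cos(-6.1°) − 1·2.112 = 31.7; c'Δl = 12.25; W sinα = -3.6
Slice 2: Δl = 2.4/cos19.4° = 2.544 m; N'_2 = 85·cos19.4° − 11·2.544 = 52.2; c'Δl = 14.76; W sinα = 28.2
Slice 3: Δl = 1.3/cos43.9° = 1.804 m; N'_3 = 18·cos43.9° − 7·1.804 = 0.3; c'Δl = 10.46; W sinα = 12.5
Σc'Δl = 37.5 kN/m; ΣN' = 84.2 kN/m; ΣW sinα = 37.1 kN/m
Resisting = 37.5 + 84.2·tan25.7° = 37.5 + 40.5 = 78.0 kN/m
FS = 78.0 / 37.1 = 2.102

FS = 2.10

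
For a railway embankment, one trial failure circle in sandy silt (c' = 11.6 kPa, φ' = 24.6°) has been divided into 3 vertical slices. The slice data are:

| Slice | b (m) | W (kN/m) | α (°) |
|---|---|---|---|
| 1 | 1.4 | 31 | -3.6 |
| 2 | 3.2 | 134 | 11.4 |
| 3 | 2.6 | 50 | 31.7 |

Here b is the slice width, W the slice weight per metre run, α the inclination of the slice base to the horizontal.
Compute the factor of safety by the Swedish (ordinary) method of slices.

Ordinary method of slices: FS = Σ[c'·Δl_i + (W_i cosα_i)·tanφ'] / Σ W_i sinα_i, with Δl_i = b_i / cosα_i.
Slice 1: Δl = 1.4/cos(-3.6°) = 1.403 m; N'_1 = 31·cos(-3.6°) = 30.9; c'Δl = 16.27; W sinα = -1.9
Slice 2: Δl = 3.2/cos11.4° = 3.264 m; N'_2 = 134·cos11.4° = 131.4; c'Δl = 37.87; W sinα = 26.5
Slice 3: Δl = 2.6/cos31.7° = 3.056 m; N'_3 = 50·cos31.7° = 42.5; c'Δl = 35.45; W sinα = 26.3
Σc'Δl = 89.6 kN/m; ΣN' = 204.8 kN/m; ΣW sinα = 50.8 kN/m
Resisting = 89.6 + 204.8·tan24.6° = 89.6 + 93.8 = 183.4 kN/m
FS = 183.4 / 50.8 = 3.609

FS = 3.61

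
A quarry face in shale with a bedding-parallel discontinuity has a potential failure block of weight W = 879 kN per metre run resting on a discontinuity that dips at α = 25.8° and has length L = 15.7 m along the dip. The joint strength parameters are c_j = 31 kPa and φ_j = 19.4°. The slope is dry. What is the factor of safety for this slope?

Resolving the block weight along and normal to the plane and applying the Mohr–Coulomb strength on the joint:
N' = W cosα = 879·cos25.8° = 791.4 kN/m
Driving force T = W sinα = 879·sin25.8° = 382.6 kN/m
Resisting force R = c_j·L + N'·tanφ_j = 31·15.7 + 791.4·tan19.4° = 486.7 + 278.7 = 765.4 kN/m
FS = R / T = 765.4 / 382.6 = 2.001

FS = 2.00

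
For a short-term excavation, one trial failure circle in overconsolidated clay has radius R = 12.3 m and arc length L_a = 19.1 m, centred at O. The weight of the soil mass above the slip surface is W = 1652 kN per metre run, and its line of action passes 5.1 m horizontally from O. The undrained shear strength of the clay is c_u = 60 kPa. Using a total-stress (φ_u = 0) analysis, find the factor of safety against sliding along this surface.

Taking moments about the centre O, the resisting moment is provided by the undrained shear strength acting along the arc:
M_R = c_u·L_a·R = 60·19.10·12.3 = 14095.8 kN·m/m
M_D = W·d = 1652·5.1 = 8425.2 kN·m/m
FS = M_R / M_D = 14095.8 / 8425.2 = 1.673

FS = 1.67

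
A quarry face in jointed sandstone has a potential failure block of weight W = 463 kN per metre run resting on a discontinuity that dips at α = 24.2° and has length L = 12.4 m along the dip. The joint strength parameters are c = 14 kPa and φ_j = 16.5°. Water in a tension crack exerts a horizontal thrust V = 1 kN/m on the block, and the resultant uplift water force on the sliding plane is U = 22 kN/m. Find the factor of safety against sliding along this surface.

FS = 1.53

Resolving the block weight along and normal to the plane and applying the Mohr–Coulomb strength on the joint:
N' = W cosα − U − V sinα = 463·cos24.2° − 22 − 1·sin24.2° = 399.9 kN/m
Driving force T = W sinα + V cosα = 463·sin24.2° + 1·cos24.2° = 190.7 kN/m
Resisting force R = c·L + N'·tanφ_j = 14·12.4 + 399.9·tan16.5° = 173.6 + 118.5 = 292.1 kN/m
FS = R / T = 292.1 / 190.7 = 1.531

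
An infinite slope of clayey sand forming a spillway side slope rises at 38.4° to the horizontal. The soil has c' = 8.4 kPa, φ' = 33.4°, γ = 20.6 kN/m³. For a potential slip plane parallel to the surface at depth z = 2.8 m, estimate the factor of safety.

For an infinite slope with a slip plane parallel to the surface (no pore pressure): FS = [c' + γz cos²β tanφ'] / [γz sinβ cosβ].
γz = 20.6·2.8 = 57.68 kN/m²
Numerator = 8.4 + 57.68·cos²38.4°·tan33.4° = 8.4 + 57.68·0.6142·0.6594 = 31.759 kPa
Denominator = 57.68·sin38.4°·cos38.4° = 57.68·0.6211·0.7837 = 28.078 kPa
FS = 31.759 / 28.078 = 1.131

FS = 1.13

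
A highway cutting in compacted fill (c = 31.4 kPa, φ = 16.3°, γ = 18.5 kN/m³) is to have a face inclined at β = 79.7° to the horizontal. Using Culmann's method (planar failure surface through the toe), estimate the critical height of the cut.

H_c = 11.61 m

Culmann's analysis gives the critical failure plane at α_cr = (β + φ)/2 = (79.7 + 16.3)/2 = 48.0°, and the critical height
H_c = (4c/γ) · sinβ cosφ / [1 − cos(β − φ)]
    = (4·31.4/18.5) · sin79.7°·cos16.3° / [1 − cos(63.4°)]
    = 6.789 · 0.9839·0.9598 / [1 − 0.4478]
    = 6.789 · 0.9443 / 0.5522
    = 11.61 m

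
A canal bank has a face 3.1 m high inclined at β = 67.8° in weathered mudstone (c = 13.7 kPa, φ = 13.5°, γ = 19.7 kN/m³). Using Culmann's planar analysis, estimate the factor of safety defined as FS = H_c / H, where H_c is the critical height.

FS = 1.94

H_c = (4c/γ) · sinβ cosφ / [1 − cos(β − φ)]
    = (4·13.7/19.7) · sin67.8°·cos13.5° / [1 − cos54.3°]
    = 2.782 · 0.9003 / 0.4165 = 6.01 m
FS = H_c / H = 6.01 / 3.1 = 1.940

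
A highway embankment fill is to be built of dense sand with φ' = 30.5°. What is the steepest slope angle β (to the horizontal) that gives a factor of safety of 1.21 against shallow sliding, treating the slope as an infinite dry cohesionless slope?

For an infinite dry cohesionless slope FS = tanφ'/tanβ, so tanβ = tanφ' / FS.
tanβ = tan30.5° / 1.21 = 0.5890 / 1.21 = 0.4868
β = arctan(0.4868) = 25.96°

β = 26.0°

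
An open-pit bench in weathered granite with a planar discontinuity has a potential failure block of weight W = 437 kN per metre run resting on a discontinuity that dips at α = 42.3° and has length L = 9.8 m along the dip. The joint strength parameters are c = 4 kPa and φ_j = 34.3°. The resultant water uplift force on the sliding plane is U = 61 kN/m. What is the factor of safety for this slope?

FS = 0.74

Resolving the block weight along and normal to the plane and applying the Mohr–Coulomb strength on the joint:
N' = W cosα − U = 437·cos42.3° − 61 = 262.2 kN/m
Driving force T = W sinα = 437·sin42.3° = 294.1 kN/m
Resisting force R = c·L + N'·tanφ_j = 4·9.8 + 262.2·tan34.3° = 39.2 + 178.9 = 218.1 kN/m
FS = R / T = 218.1 / 294.1 = 0.741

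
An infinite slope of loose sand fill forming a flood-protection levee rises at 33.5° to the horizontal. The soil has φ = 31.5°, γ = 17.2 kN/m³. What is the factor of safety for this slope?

For a dry cohesionless infinite slope the factor of safety is FS = tanφ / tanβ.
FS = tan31.5° / tan33.5° = 0.6128 / 0.6619 = 0.926

FS = 0.93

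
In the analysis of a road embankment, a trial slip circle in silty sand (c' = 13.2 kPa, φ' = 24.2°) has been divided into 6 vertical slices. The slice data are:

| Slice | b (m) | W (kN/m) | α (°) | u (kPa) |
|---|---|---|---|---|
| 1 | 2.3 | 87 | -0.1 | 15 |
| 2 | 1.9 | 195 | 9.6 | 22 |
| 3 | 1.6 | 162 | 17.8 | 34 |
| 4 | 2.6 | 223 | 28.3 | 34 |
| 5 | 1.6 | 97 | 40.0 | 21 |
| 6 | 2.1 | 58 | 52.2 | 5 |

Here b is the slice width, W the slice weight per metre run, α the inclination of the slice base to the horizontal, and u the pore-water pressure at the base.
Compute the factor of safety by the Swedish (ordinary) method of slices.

Ordinary method of slices: FS = Σ[c'·Δl_i + (W_i cosα_i − u_i·Δl_i)·tanφ'] / Σ W_i sinα_i, with Δl_i = b_i / cosα_i.
Slice 1: Δl = 2.3/cos(-0.1°) = 2.300 m; N'_1 = 87·cos(-0.1°) − 15·2.300 = 52.5; c'Δl = 30.36; W sinα = -0.2
Slice 2: Δl = 1.9/cos9.6° = 1.927 m; N'_2 = 195·cos9.6° − 22·1.927 = 149.9; c'Δl = 25.44; W sinα = 32.5
Slice 3: Δl = 1.6/cos17.8° = 1.680 m; N'_3 = 162·cos17.8° − 34·1.680 = 97.1; c'Δl = 22.18; W sinα = 49.5
Slice 4: Δl = 2.6/cos28.3° = 2.953 m; N'_4 = 223·cos28.3° − 34·2.953 = 95.9; c'Δl = 38.98; W sinα = 105.7
Slice 5: Δl = 1.6/cos40.0° = 2.089 m; N'_5 = 97·cos40.0° − 21·2.089 = 30.4; c'Δl = 27.57; W sinα = 62.4
Slice 6: Δl = 2.1/cos52.2° = 3.426 m; N'_6 = 58·cos52.2° − 5·3.426 = 18.4; c'Δl = 45.23; W sinα = 45.8
Σc'Δl = 189.8 kN/m; ΣN' = 444.3 kN/m; ΣW sinα = 295.8 kN/m
Resisting = 189.8 + 444.3·tan24.2° = 189.8 + 199.7 = 389.4 kN/m
FS = 389.4 / 295.8 = 1.317

FS = 1.32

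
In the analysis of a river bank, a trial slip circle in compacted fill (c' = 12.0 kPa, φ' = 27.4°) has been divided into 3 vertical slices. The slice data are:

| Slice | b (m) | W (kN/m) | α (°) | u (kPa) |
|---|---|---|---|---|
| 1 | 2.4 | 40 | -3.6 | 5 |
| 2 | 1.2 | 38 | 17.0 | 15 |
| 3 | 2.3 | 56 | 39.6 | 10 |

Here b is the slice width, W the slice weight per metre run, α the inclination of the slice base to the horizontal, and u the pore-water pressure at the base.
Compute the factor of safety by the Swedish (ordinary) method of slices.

Ordinary method of slices: FS = Σ[c'·Δl_i + (W_i cosα_i − u_i·Δl_i)·tanφ'] / Σ W_i sinα_i, with Δl_i = b_i / cosα_i.
Slice 1: Δl = 2.4/cos(-3.6°) = 2.405 m; N'_1 = 40·cos(-3.6°) − 5·2.405 = 27.9; c'Δl = 28.86; W sinα = -2.5
Slice 2: Δl = 1.2/cos17.0° = 1.255 m; N'_2 = 38·cos17.0° − 15·1.255 = 17.5; c'Δl = 15.06; W sinα = 11.1
Slice 3: Δl = 2.3/cos39.6° = 2.985 m; N'_3 = 56·cos39.6° − 10·2.985 = 13.3; c'Δl = 35.82; W sinα = 35.7
Σc'Δl = 79.7 kN/m; ΣN' = 58.7 kN/m; ΣW sinα = 44.3 kN/m
Resisting = 79.7 + 58.7·tan27.4° = 79.7 + 30.4 = 110.2 kN/m
FS = 110.2 / 44.3 = 2.487

FS = 2.49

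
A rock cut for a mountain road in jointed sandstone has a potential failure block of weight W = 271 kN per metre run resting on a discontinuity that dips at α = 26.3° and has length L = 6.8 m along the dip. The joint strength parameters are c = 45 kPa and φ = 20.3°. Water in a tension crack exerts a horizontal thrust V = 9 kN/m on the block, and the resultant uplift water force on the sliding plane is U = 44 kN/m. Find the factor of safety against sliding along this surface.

FS = 2.95

Resolving the block weight along and normal to the plane and applying the Mohr–Coulomb strength on the joint:
N' = W cosα − U − V sinα = 271·cos26.3° − 44 − 9·sin26.3° = 195.0 kN/m
Driving force T = W sinα + V cosα = 271·sin26.3° + 9·cos26.3° = 128.1 kN/m
Resisting force R = c·L + N'·tanφ = 45·6.8 + 195.0·tan20.3° = 306.0 + 72.1 = 378.1 kN/m
FS = R / T = 378.1 / 128.1 = 2.951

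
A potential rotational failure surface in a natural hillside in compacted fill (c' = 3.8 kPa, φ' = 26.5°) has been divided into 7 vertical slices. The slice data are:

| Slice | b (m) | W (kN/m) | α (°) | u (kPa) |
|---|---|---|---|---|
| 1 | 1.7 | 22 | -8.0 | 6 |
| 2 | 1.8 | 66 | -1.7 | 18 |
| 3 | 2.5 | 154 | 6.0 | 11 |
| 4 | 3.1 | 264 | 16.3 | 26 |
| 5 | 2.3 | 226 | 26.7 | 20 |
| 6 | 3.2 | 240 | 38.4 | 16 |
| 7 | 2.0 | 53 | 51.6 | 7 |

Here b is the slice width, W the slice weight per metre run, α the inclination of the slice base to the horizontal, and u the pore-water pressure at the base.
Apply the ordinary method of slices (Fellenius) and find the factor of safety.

FS = 1.02

Ordinary method of slices: FS = Σ[c'·Δl_i + (W_i cosα_i − u_i·Δl_i)·tanφ'] / Σ W_i sinα_i, with Δl_i = b_i / cosα_i.
Slice 1: Δl = 1.7/cos(-8.0°) = 1.717 m; N'_1 = 22·cos(-8.0°) − 6·1.717 = 11.5; c'Δl = 6.52; W sinα = -3.1
Slice 2: Δl = 1.8/cos(-1.7°) = 1.801 m; N'_2 = 66·cos(-1.7°) − 18·1.801 = 33.6; c'Δl = 6.84; W sinα = -2.0
Slice 3: Δl = 2.5/cos6.0° = 2.514 m; N'_3 = 154·cos6.0° − 11·2.514 = 125.5; c'Δl = 9.55; W sinα = 16.1
Slice 4: Δl = 3.1/cos16.3° = 3.230 m; N'_4 = 264·cos16.3° − 26·3.230 = 169.4; c'Δl = 12.27; W sinα = 74.1
Slice 5: Δl = 2.3/cos26.7° = 2.575 m; N'_5 = 226·cos26.7° − 20·2.575 = 150.4; c'Δl = 9.78; W sinα = 101.5
Slice 6: Δl = 3.2/cos38.4° = 4.083 m; N'_6 = 240·cos38.4° − 16·4.083 = 122.8; c'Δl = 15.52; W sinα = 149.1
Slice 7: Δl = 2.0/cos51.6° = 3.220 m; N'_7 = 53·cos51.6° − 7·3.220 = 10.4; c'Δl = 12.24; W sinα = 41.5
Σc'Δl = 72.7 kN/m; ΣN' = 623.5 kN/m; ΣW sinα = 377.3 kN/m
Resisting = 72.7 + 623.5·tan26.5° = 72.7 + 310.9 = 383.6 kN/m
FS = 383.6 / 377.3 = 1.017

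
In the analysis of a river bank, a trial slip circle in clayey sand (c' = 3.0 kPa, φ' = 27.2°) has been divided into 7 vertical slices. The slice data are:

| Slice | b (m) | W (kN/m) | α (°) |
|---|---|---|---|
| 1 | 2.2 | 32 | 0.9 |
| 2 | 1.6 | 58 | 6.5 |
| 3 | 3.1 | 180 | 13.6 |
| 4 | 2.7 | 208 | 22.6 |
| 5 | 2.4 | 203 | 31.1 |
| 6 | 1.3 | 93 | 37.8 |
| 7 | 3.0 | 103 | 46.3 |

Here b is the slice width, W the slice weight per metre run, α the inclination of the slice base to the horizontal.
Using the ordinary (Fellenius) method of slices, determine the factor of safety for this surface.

Ordinary method of slices: FS = Σ[c'·Δl_i + (W_i cosα_i)·tanφ'] / Σ W_i sinα_i, with Δl_i = b_i / cosα_i.
Slice 1: Δl = 2.2/cos0.9° = 2.200 m; N'_1 = 32·cos0.9° = 32.0; c'Δl = 6.60; W sinα = 0.5
Slice 2: Δl = 1.6/cos6.5° = 1.610 m; N'_2 = 58·cos6.5° = 57.6; c'Δl = 4.83; W sinα = 6.6
Slice 3: Δl = 3.1/cos13.6° = 3.189 m; N'_3 = 180·cos13.6° = 175.0; c'Δl = 9.57; W sinα = 42.3
Slice 4: Δl = 2.7/cos22.6° = 2.925 m; N'_4 = 208·cos22.6° = 192.0; c'Δl = 8.77; W sinα = 79.9
Slice 5: Δl = 2.4/cos31.1° = 2.803 m; N'_5 = 203·cos31.1° = 173.8; c'Δl = 8.41; W sinα = 104.9
Slice 6: Δl = 1.3/cos37.8° = 1.645 m; N'_6 = 93·cos37.8° = 73.5; c'Δl = 4.94; W sinα = 57.0
Slice 7: Δl = 3.0/cos46.3° = 4.342 m; N'_7 = 103·cos46.3° = 71.2; c'Δl = 13.03; W sinα = 74.5
Σc'Δl = 56.1 kN/m; ΣN' = 775.1 kN/m; ΣW sinα = 365.6 kN/m
Resisting = 56.1 + 775.1·tan27.2° = 56.1 + 398.3 = 454.5 kN/m
FS = 454.5 / 365.6 = 1.243

FS = 1.24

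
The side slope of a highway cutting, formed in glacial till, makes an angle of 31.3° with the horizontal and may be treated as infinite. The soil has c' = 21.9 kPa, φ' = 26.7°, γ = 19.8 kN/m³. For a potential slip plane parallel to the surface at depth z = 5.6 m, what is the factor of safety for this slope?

FS = 1.27

For an infinite slope with a slip plane parallel to the surface (no pore pressure): FS = [c' + γz cos²β tanφ'] / [γz sinβ cosβ].
γz = 19.8·5.6 = 110.88 kN/m²
Numerator = 21.9 + 110.88·cos²31.3°·tan26.7° = 21.9 + 110.88·0.7301·0.5029 = 62.615 kPa
Denominator = 110.88·sin31.3°·cos31.3° = 110.88·0.5195·0.8545 = 49.220 kPa
FS = 62.615 / 49.220 = 1.272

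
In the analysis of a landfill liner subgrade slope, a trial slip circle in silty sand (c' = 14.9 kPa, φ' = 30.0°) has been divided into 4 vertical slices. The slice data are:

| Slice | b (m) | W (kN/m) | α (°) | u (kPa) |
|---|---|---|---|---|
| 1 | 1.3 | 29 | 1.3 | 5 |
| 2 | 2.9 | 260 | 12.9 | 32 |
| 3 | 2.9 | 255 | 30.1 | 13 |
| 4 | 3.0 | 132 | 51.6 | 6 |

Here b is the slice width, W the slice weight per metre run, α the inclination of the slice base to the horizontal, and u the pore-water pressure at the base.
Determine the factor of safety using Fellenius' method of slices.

Ordinary method of slices: FS = Σ[c'·Δl_i + (W_i cosα_i − u_i·Δl_i)·tanφ'] / Σ W_i sinα_i, with Δl_i = b_i / cosα_i.
Slice 1: Δl = 1.3/cos1.3° = 1.300 m; N'_1 = 29·cos1.3° − 5·1.300 = 22.5; c'Δl = 19.37; W sinα = 0.7
Slice 2: Δl = 2.9/cos12.9° = 2.975 m; N'_2 = 260·cos12.9° − 32·2.975 = 158.2; c'Δl = 44.33; W sinα = 58.0
Slice 3: Δl = 2.9/cos30.1° = 3.352 m; N'_3 = 255·cos30.1° − 13·3.352 = 177.0; c'Δl = 49.95; W sinα = 127.9
Slice 4: Δl = 3.0/cos51.6° = 4.830 m; N'_4 = 132·cos51.6° − 6·4.830 = 53.0; c'Δl = 71.96; W sinα = 103.4
Σc'Δl = 185.6 kN/m; ΣN' = 410.8 kN/m; ΣW sinα = 290.0 kN/m
Resisting = 185.6 + 410.8·tan30.0° = 185.6 + 237.2 = 422.8 kN/m
FS = 422.8 / 290.0 = 1.458

FS = 1.46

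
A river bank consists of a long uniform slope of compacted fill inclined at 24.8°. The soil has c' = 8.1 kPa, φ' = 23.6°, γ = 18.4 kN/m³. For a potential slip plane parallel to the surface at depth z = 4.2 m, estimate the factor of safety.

FS = 1.22

For an infinite slope with a slip plane parallel to the surface (no pore pressure): FS = [c' + γz cos²β tanφ'] / [γz sinβ cosβ].
γz = 18.4·4.2 = 77.28 kN/m²
Numerator = 8.1 + 77.28·cos²24.8°·tan23.6° = 8.1 + 77.28·0.8241·0.4369 = 35.923 kPa
Denominator = 77.28·sin24.8°·cos24.8° = 77.28·0.4195·0.9078 = 29.426 kPa
FS = 35.923 / 29.426 = 1.221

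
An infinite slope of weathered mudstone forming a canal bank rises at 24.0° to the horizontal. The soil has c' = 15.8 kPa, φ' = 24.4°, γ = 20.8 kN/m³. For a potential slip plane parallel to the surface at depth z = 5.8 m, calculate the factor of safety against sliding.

For an infinite slope with a slip plane parallel to the surface (no pore pressure): FS = [c' + γz cos²β tanφ'] / [γz sinβ cosβ].
γz = 20.8·5.8 = 120.64 kN/m²
Numerator = 15.8 + 120.64·cos²24.0°·tan24.4° = 15.8 + 120.64·0.8346·0.4536 = 61.471 kPa
Denominator = 120.64·sin24.0°·cos24.0° = 120.64·0.4067·0.9135 = 44.826 kPa
FS = 61.471 / 44.826 = 1.371

FS = 1.37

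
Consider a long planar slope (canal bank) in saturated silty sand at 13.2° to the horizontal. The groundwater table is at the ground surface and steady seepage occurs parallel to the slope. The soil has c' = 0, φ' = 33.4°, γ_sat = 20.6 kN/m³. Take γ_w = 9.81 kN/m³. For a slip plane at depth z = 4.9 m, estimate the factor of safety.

FS = 1.47

With seepage parallel to the slope and the water table at the surface, the effective normal stress on the slip plane uses the buoyant unit weight γ' = γ_sat − γ_w while the driving shear stress uses γ_sat:
FS = [c' + γ' z cos²β tanφ'] / [γ_sat z sinβ cosβ]
(For c' = 0 this reduces to FS = (γ'/γ_sat)·tanφ'/tanβ.)
γ' = 20.6 − 9.81 = 10.79 kN/m³
Numerator = 0.0 + 10.79·4.9·cos²13.2°·tan33.4° = 0.0 + 10.79·4.9·0.9479·0.6594 = 33.044 kPa
Denominator = 20.6·4.9·sin13.2°·cos13.2° = 20.6·4.9·0.2284·0.9736 = 22.441 kPa
FS = 33.044 / 22.441 = 1.473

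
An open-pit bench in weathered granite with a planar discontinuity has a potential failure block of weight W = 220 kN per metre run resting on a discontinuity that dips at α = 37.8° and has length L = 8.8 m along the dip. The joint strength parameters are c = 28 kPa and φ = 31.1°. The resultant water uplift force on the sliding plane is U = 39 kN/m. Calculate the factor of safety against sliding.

Resolving the block weight along and normal to the plane and applying the Mohr–Coulomb strength on the joint:
N' = W cosα − U = 220·cos37.8° − 39 = 134.8 kN/m
Driving force T = W sinα = 220·sin37.8° = 134.8 kN/m
Resisting force R = c·L + N'·tanφ = 28·8.8 + 134.8·tan31.1° = 246.4 + 81.3 = 327.7 kN/m
FS = R / T = 327.7 / 134.8 = 2.431

FS = 2.43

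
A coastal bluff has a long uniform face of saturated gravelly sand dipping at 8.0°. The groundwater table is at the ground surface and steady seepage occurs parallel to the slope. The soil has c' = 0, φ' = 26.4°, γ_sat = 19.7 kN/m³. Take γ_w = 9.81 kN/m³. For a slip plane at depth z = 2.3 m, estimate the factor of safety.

FS = 1.77

With seepage parallel to the slope and the water table at the surface, the effective normal stress on the slip plane uses the buoyant unit weight γ' = γ_sat − γ_w while the driving shear stress uses γ_sat:
FS = [c' + γ' z cos²β tanφ'] / [γ_sat z sinβ cosβ]
(For c' = 0 this reduces to FS = (γ'/γ_sat)·tanφ'/tanβ.)
γ' = 19.7 − 9.81 = 9.89 kN/m³
Numerator = 0.0 + 9.89·2.3·cos²8.0°·tan26.4° = 0.0 + 9.89·2.3·0.9806·0.4964 = 11.073 kPa
Denominator = 19.7·2.3·sin8.0°·cos8.0° = 19.7·2.3·0.1392·0.9903 = 6.245 kPa
FS = 11.073 / 6.245 = 1.773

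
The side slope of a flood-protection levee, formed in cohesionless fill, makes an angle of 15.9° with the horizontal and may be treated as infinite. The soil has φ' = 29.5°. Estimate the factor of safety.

For a dry cohesionless infinite slope the factor of safety is FS = tanφ' / tanβ.
FS = tan29.5° / tan15.9° = 0.5658 / 0.2849 = 1.986

FS = 1.99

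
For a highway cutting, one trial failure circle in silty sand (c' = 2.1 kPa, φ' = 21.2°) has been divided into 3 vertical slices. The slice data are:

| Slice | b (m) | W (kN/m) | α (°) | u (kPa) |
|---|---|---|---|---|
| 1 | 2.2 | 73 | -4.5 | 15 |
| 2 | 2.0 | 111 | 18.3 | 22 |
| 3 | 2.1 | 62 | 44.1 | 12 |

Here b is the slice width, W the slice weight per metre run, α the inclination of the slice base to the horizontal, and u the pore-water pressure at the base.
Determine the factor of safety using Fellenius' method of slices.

FS = 0.79

Ordinary method of slices: FS = Σ[c'·Δl_i + (W_i cosα_i − u_i·Δl_i)·tanφ'] / Σ W_i sinα_i, with Δl_i = b_i / cosα_i.
Slice 1: Δl = 2.2/cos(-4.5°) = 2.207 m; N'_1 = 73·cos(-4.5°) − 15·2.207 = 39.7; c'Δl = 4.63; W sinα = -5.7
Slice 2: Δl = 2.0/cos18.3° = 2.107 m; N'_2 = 111·cos18.3° − 22·2.107 = 59.0; c'Δl = 4.42; W sinα = 34.9
Slice 3: Δl = 2.1/cos44.1° = 2.924 m; N'_3 = 62·cos44.1° − 12·2.924 = 9.4; c'Δl = 6.14; W sinα = 43.1
Σc'Δl = 15.2 kN/m; ΣN' = 108.1 kN/m; ΣW sinα = 72.3 kN/m
Resisting = 15.2 + 108.1·tan21.2° = 15.2 + 41.9 = 57.1 kN/m
FS = 57.1 / 72.3 = 0.791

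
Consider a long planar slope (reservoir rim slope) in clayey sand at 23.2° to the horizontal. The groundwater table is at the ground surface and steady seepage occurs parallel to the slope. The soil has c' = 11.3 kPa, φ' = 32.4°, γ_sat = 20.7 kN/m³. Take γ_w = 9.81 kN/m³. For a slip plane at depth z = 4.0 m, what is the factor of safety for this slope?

FS = 1.16

With seepage parallel to the slope and the water table at the surface, the effective normal stress on the slip plane uses the buoyant unit weight γ' = γ_sat − γ_w while the driving shear stress uses γ_sat:
FS = [c' + γ' z cos²β tanφ'] / [γ_sat z sinβ cosβ]
γ' = 20.7 − 9.81 = 10.89 kN/m³
Numerator = 11.3 + 10.89·4.0·cos²23.2°·tan32.4° = 11.3 + 10.89·4.0·0.8448·0.6346 = 34.654 kPa
Denominator = 20.7·4.0·sin23.2°·cos23.2° = 20.7·4.0·0.3939·0.9191 = 29.981 kPa
FS = 34.654 / 29.981 = 1.156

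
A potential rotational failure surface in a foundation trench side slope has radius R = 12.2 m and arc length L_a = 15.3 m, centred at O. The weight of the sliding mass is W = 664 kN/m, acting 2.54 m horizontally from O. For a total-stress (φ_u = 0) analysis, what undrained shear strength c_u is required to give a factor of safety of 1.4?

c_u = 12.6 kPa

FS = c_u·L_a·R / (W·d), so c_u = FS·W·d / (L_a·R).
c_u = 1.4·664·2.54 / (15.30·12.2) = 2361.2 / 186.66 = 12.65 kPa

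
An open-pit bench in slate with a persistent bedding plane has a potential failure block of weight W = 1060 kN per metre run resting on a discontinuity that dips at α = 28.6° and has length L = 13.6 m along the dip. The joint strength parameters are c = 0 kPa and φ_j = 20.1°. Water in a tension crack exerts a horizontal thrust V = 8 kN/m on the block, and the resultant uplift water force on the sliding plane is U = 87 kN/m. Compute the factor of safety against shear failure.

FS = 0.60

Resolving the block weight along and normal to the plane and applying the Mohr–Coulomb strength on the joint:
N' = W cosα − U − V sinα = 1060·cos28.6° − 87 − 8·sin28.6° = 839.8 kN/m
Driving force T = W sinα + V cosα = 1060·sin28.6° + 8·cos28.6° = 514.4 kN/m
Resisting force R = c·L + N'·tanφ_j = 0·13.6 + 839.8·tan20.1° = 0.0 + 307.3 = 307.3 kN/m
FS = R / T = 307.3 / 514.4 = 0.597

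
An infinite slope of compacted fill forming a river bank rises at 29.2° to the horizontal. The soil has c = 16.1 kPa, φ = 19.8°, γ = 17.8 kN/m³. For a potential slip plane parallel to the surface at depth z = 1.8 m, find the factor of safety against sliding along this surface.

For an infinite slope with a slip plane parallel to the surface (no pore pressure): FS = [c + γz cos²β tanφ] / [γz sinβ cosβ].
γz = 17.8·1.8 = 32.04 kN/m²
Numerator = 16.1 + 32.04·cos²29.2°·tan19.8° = 16.1 + 32.04·0.7620·0.3600 = 24.890 kPa
Denominator = 32.04·sin29.2°·cos29.2° = 32.04·0.4879·0.8729 = 13.645 kPa
FS = 24.890 / 13.645 = 1.824

FS = 1.82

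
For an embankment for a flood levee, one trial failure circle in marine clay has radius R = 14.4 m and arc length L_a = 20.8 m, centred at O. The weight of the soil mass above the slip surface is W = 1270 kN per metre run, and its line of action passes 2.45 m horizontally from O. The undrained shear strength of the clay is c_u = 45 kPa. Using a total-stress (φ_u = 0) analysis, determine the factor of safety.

Taking moments about the centre O, the resisting moment is provided by the undrained shear strength acting along the arc:
M_R = c_u·L_a·R = 45·20.80·14.4 = 13478.4 kN·m/m
M_D = W·d = 1270·2.45 = 3111.5 kN·m/m
FS = M_R / M_D = 13478.4 / 3111.5 = 4.332

FS = 4.33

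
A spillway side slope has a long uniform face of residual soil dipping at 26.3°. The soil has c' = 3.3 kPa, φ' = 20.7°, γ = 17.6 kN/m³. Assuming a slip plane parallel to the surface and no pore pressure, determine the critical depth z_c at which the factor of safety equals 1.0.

Setting FS = 1.00 in FS = [c' + γz cos²β tanφ'] / [γz sinβ cosβ] and solving for z:
z = c' / [γ cosβ (FS·sinβ − cosβ·tanφ')]
  = 3.3 / [17.6·cos26.3°·(1.00·sin26.3° − cos26.3°·tan20.7°)]
  = 3.3 / [17.6·0.8965·(1.00·0.4431 − 0.8965·0.3779)]
  = 3.3 / 1.6459 = 2.005 m

z_c = 2.00 m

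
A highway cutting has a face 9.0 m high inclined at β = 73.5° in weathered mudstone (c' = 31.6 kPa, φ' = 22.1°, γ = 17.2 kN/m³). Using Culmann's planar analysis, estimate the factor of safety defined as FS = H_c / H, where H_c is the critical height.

H_c = (4c'/γ) · sinβ cosφ' / [1 − cos(β − φ')]
    = (4·31.6/17.2) · sin73.5°·cos22.1° / [1 − cos51.4°]
    = 7.349 · 0.8884 / 0.3761 = 17.36 m
FS = H_c / H = 17.36 / 9.0 = 1.929

FS = 1.93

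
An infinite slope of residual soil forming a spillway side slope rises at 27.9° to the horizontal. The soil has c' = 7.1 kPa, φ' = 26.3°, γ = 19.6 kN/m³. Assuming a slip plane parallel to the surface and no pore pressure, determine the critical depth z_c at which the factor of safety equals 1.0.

z_c = 13.16 m

Setting FS = 1.00 in FS = [c' + γz cos²β tanφ'] / [γz sinβ cosβ] and solving for z:
z = c' / [γ cosβ (FS·sinβ − cosβ·tanφ')]
  = 7.1 / [19.6·cos27.9°·(1.00·sin27.9° − cos27.9°·tan26.3°)]
  = 7.1 / [19.6·0.8838·(1.00·0.4679 − 0.8838·0.4942)]
  = 7.1 / 0.5395 = 13.160 m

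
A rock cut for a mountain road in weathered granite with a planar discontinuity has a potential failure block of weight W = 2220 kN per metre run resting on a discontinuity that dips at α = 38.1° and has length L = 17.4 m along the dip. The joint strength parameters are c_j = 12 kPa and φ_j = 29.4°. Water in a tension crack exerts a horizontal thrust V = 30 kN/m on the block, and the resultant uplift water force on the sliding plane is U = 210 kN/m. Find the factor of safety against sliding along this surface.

FS = 0.76

Resolving the block weight along and normal to the plane and applying the Mohr–Coulomb strength on the joint:
N' = W cosα − U − V sinα = 2220·cos38.1° − 210 − 30·sin38.1° = 1518.5 kN/m
Driving force T = W sinα + V cosα = 2220·sin38.1° + 30·cos38.1° = 1393.4 kN/m
Resisting force R = c_j·L + N'·tanφ_j = 12·17.4 + 1518.5·tan29.4° = 208.8 + 855.6 = 1064.4 kN/m
FS = R / T = 1064.4 / 1393.4 = 0.764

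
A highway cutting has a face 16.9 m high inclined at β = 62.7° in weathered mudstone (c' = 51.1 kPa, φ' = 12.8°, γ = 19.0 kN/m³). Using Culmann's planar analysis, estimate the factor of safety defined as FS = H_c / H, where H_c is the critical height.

H_c = (4c'/γ) · sinβ cosφ' / [1 − cos(β − φ')]
    = (4·51.1/19.0) · sin62.7°·cos12.8° / [1 − cos49.9°]
    = 10.758 · 0.8665 / 0.3559 = 26.19 m
FS = H_c / H = 26.19 / 16.9 = 1.550

FS = 1.55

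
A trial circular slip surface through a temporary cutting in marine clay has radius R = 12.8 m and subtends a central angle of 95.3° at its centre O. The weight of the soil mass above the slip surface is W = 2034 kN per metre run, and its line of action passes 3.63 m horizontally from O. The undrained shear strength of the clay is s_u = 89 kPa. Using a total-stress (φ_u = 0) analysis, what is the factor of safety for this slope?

Taking moments about the centre O, the resisting moment is provided by the undrained shear strength acting along the arc:
Arc length L_a = R·θ = 12.8·(95.3°·π/180) = 12.8·1.6633 = 21.29 m
M_R = s_u·L_a·R = 89·21.29·12.8 = 24253.8 kN·m/m
M_D = W·d = 2034·3.63 = 7383.4 kN·m/m
FS = M_R / M_D = 24253.8 / 7383.4 = 3.285

FS = 3.28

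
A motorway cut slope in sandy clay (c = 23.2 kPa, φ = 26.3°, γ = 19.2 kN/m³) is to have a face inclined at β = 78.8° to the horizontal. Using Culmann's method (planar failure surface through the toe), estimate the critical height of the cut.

H_c = 10.86 m

Culmann's analysis gives the critical failure plane at α_cr = (β + φ)/2 = (78.8 + 26.3)/2 = 52.5°, and the critical height
H_c = (4c/γ) · sinβ cosφ / [1 − cos(β − φ)]
    = (4·23.2/19.2) · sin78.8°·cos26.3° / [1 − cos(52.5°)]
    = 4.833 · 0.9810·0.8965 / [1 − 0.6088]
    = 4.833 · 0.8794 / 0.3912
    = 10.86 m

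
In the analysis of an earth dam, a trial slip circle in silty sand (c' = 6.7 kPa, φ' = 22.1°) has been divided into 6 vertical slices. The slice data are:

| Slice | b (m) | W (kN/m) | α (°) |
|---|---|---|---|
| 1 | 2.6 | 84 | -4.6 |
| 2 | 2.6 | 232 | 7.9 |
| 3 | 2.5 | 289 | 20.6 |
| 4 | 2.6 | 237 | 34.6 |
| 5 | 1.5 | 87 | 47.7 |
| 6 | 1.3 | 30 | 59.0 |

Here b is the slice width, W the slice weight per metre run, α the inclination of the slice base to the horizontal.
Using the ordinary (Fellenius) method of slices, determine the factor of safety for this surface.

FS = 1.29

Ordinary method of slices: FS = Σ[c'·Δl_i + (W_i cosα_i)·tanφ'] / Σ W_i sinα_i, with Δl_i = b_i / cosα_i.
Slice 1: Δl = 2.6/cos(-4.6°) = 2.608 m; N'_1 = 84·cos(-4.6°) = 83.7; c'Δl = 17.48; W sinα = -6.7
Slice 2: Δl = 2.6/cos7.9° = 2.625 m; N'_2 = 232·cos7.9° = 229.8; c'Δl = 17.59; W sinα = 31.9
Slice 3: Δl = 2.5/cos20.6° = 2.671 m; N'_3 = 289·cos20.6° = 270.5; c'Δl = 17.89; W sinα = 101.7
Slice 4: Δl = 2.6/cos34.6° = 3.159 m; N'_4 = 237·cos34.6° = 195.1; c'Δl = 21.16; W sinα = 134.6
Slice 5: Δl = 1.5/cos47.7° = 2.229 m; N'_5 = 87·cos47.7° = 58.6; c'Δl = 14.93; W sinα = 64.3
Slice 6: Δl = 1.3/cos59.0° = 2.524 m; N'_6 = 30·cos59.0° = 15.5; c'Δl = 16.91; W sinα = 25.7
Σc'Δl = 106.0 kN/m; ΣN' = 853.1 kN/m; ΣW sinα = 351.5 kN/m
Resisting = 106.0 + 853.1·tan22.1° = 106.0 + 346.4 = 452.4 kN/m
FS = 452.4 / 351.5 = 1.287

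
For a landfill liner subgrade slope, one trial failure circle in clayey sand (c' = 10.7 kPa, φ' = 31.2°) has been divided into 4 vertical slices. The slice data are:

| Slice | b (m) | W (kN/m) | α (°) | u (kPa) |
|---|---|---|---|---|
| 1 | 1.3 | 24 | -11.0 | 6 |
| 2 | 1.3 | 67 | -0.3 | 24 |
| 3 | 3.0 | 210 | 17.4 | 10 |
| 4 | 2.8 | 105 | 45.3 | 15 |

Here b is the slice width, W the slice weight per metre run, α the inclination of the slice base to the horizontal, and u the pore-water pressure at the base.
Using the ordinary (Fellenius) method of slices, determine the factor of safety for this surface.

FS = 1.86

Ordinary method of slices: FS = Σ[c'·Δl_i + (W_i cosα_i − u_i·Δl_i)·tanφ'] / Σ W_i sinα_i, with Δl_i = b_i / cosα_i.
Slice 1: Δl = 1.3/cos(-11.0°) = 1.324 m; N'_1 = 24·cos(-11.0°) − 6·1.324 = 15.6; c'Δl = 14.17; W sinα = -4.6
Slice 2: Δl = 1.3/cos(-0.3°) = 1.300 m; N'_2 = 67·cos(-0.3°) − 24·1.300 = 35.8; c'Δl = 13.91; W sinα = -0.4
Slice 3: Δl = 3.0/cos17.4° = 3.144 m; N'_3 = 210·cos17.4° − 10·3.144 = 169.0; c'Δl = 33.64; W sinα = 62.8
Slice 4: Δl = 2.8/cos45.3° = 3.981 m; N'_4 = 105·cos45.3° − 15·3.981 = 14.1; c'Δl = 42.59; W sinα = 74.6
Σc'Δl = 104.3 kN/m; ΣN' = 234.5 kN/m; ΣW sinα = 132.5 kN/m
Resisting = 104.3 + 234.5·tan31.2° = 104.3 + 142.0 = 246.3 kN/m
FS = 246.3 / 132.5 = 1.859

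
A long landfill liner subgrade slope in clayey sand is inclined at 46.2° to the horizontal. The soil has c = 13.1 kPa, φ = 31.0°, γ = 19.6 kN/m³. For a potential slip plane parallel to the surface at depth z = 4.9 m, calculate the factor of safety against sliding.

FS = 0.85

For an infinite slope with a slip plane parallel to the surface (no pore pressure): FS = [c + γz cos²β tanφ] / [γz sinβ cosβ].
γz = 19.6·4.9 = 96.04 kN/m²
Numerator = 13.1 + 96.04·cos²46.2°·tan31.0° = 13.1 + 96.04·0.4791·0.6009 = 40.745 kPa
Denominator = 96.04·sin46.2°·cos46.2° = 96.04·0.7218·0.6921 = 47.978 kPa
FS = 40.745 / 47.978 = 0.849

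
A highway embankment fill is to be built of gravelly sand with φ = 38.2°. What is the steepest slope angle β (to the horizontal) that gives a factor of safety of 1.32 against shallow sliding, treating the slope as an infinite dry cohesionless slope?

β = 30.8°

For an infinite dry cohesionless slope FS = tanφ/tanβ, so tanβ = tanφ / FS.
tanβ = tan38.2° / 1.32 = 0.7869 / 1.32 = 0.5962
β = arctan(0.5962) = 30.80°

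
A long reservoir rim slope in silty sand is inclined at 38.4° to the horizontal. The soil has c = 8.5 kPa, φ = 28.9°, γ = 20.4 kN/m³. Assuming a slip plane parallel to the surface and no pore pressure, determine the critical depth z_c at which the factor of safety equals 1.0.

Setting FS = 1.00 in FS = [c + γz cos²β tanφ] / [γz sinβ cosβ] and solving for z:
z = c / [γ cosβ (FS·sinβ − cosβ·tanφ)]
  = 8.5 / [20.4·cos38.4°·(1.00·sin38.4° − cos38.4°·tan28.9°)]
  = 8.5 / [20.4·0.7837·(1.00·0.6211 − 0.7837·0.5520)]
  = 8.5 / 3.0140 = 2.820 m

z_c = 2.82 m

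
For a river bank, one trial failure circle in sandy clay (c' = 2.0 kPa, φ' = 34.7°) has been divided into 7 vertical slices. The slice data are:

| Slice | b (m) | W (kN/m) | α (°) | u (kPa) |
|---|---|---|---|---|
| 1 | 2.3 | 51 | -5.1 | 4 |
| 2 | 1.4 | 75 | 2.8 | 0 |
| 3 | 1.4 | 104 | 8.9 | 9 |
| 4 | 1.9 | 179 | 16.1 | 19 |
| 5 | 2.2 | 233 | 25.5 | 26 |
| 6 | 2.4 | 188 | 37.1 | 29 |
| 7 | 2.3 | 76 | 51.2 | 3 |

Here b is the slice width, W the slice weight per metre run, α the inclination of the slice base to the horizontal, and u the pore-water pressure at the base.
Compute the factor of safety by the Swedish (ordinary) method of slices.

FS = 1.30

Ordinary method of slices: FS = Σ[c'·Δl_i + (W_i cosα_i − u_i·Δl_i)·tanφ'] / Σ W_i sinα_i, with Δl_i = b_i / cosα_i.
Slice 1: Δl = 2.3/cos(-5.1°) = 2.309 m; N'_1 = 51·cos(-5.1°) − 4·2.309 = 41.6; c'Δl = 4.62; W sinα = -4.5
Slice 2: Δl = 1.4/cos2.8° = 1.402 m; N'_2 = 75·cos2.8° − 0·1.402 = 74.9; c'Δl = 2.80; W sinα = 3.7
Slice 3: Δl = 1.4/cos8.9° = 1.417 m; N'_3 = 104·cos8.9° − 9·1.417 = 90.0; c'Δl = 2.83; W sinα = 16.1
Slice 4: Δl = 1.9/cos16.1° = 1.978 m; N'_4 = 179·cos16.1° − 19·1.978 = 134.4; c'Δl = 3.96; W sinα = 49.6
Slice 5: Δl = 2.2/cos25.5° = 2.437 m; N'_5 = 233·cos25.5° − 26·2.437 = 146.9; c'Δl = 4.87; W sinα = 100.3
Slice 6: Δl = 2.4/cos37.1° = 3.009 m; N'_6 = 188·cos37.1° − 29·3.009 = 62.7; c'Δl = 6.02; W sinα = 113.4
Slice 7: Δl = 2.3/cos51.2° = 3.671 m; N'_7 = 76·cos51.2° − 3·3.671 = 36.6; c'Δl = 7.34; W sinα = 59.2
Σc'Δl = 32.4 kN/m; ΣN' = 587.1 kN/m; ΣW sinα = 337.8 kN/m
Resisting = 32.4 + 587.1·tan34.7° = 32.4 + 406.5 = 439.0 kN/m
FS = 439.0 / 337.8 = 1.299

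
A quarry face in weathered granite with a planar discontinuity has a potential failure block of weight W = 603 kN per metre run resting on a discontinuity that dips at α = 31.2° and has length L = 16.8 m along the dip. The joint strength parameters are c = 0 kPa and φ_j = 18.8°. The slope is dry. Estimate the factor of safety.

FS = 0.56

Resolving the block weight along and normal to the plane and applying the Mohr–Coulomb strength on the joint:
N' = W cosα = 603·cos31.2° = 515.8 kN/m
Driving force T = W sinα = 603·sin31.2° = 312.4 kN/m
Resisting force R = c·L + N'·tanφ_j = 0·16.8 + 515.8·tan18.8° = 0.0 + 175.6 = 175.6 kN/m
FS = R / T = 175.6 / 312.4 = 0.562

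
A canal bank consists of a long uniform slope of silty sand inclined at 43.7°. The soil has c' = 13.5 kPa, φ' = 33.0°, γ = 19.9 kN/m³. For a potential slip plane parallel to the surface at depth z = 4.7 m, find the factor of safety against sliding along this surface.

FS = 0.97

For an infinite slope with a slip plane parallel to the surface (no pore pressure): FS = [c' + γz cos²β tanφ'] / [γz sinβ cosβ].
γz = 19.9·4.7 = 93.53 kN/m²
Numerator = 13.5 + 93.53·cos²43.7°·tan33.0° = 13.5 + 93.53·0.5227·0.6494 = 45.247 kPa
Denominator = 93.53·sin43.7°·cos43.7° = 93.53·0.6909·0.7230 = 46.717 kPa
FS = 45.247 / 46.717 = 0.969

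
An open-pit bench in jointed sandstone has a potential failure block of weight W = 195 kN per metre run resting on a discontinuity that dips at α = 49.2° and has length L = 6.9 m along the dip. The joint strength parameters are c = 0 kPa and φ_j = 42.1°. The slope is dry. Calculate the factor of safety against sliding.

Resolving the block weight along and normal to the plane and applying the Mohr–Coulomb strength on the joint:
N' = W cosα = 195·cos49.2° = 127.4 kN/m
Driving force T = W sinα = 195·sin49.2° = 147.6 kN/m
Resisting force R = c·L + N'·tanφ_j = 0·6.9 + 127.4·tan42.1° = 0.0 + 115.1 = 115.1 kN/m
FS = R / T = 115.1 / 147.6 = 0.780

FS = 0.78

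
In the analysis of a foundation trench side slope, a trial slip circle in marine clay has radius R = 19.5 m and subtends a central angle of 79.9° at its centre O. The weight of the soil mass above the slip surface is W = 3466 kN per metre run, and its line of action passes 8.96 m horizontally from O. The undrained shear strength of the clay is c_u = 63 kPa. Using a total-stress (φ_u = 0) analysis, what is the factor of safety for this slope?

Taking moments about the centre O, the resisting moment is provided by the undrained shear strength acting along the arc:
Arc length L_a = R·θ = 19.5·(79.9°·π/180) = 19.5·1.3945 = 27.19 m
M_R = c_u·L_a·R = 63·27.19·19.5 = 33406.7 kN·m/m
M_D = W·d = 3466·8.96 = 31055.4 kN·m/m
FS = M_R / M_D = 33406.7 / 31055.4 = 1.076

FS = 1.08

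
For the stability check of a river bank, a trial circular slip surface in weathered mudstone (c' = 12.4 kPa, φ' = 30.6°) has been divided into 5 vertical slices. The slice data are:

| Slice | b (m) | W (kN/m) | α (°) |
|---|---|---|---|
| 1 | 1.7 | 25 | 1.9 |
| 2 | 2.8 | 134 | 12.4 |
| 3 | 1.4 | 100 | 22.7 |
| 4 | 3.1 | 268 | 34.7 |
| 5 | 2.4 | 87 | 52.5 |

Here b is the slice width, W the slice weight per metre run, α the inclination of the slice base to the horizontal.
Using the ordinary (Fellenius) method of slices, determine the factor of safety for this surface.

Ordinary method of slices: FS = Σ[c'·Δl_i + (W_i cosα_i)·tanφ'] / Σ W_i sinα_i, with Δl_i = b_i / cosα_i.
Slice 1: Δl = 1.7/cos1.9° = 1.701 m; N'_1 = 25·cos1.9° = 25.0; c'Δl = 21.09; W sinα = 0.8
Slice 2: Δl = 2.8/cos12.4° = 2.867 m; N'_2 = 134·cos12.4° = 130.9; c'Δl = 35.55; W sinα = 28.8
Slice 3: Δl = 1.4/cos22.7° = 1.518 m; N'_3 = 100·cos22.7° = 92.3; c'Δl = 18.82; W sinα = 38.6
Slice 4: Δl = 3.1/cos34.7° = 3.771 m; N'_4 = 268·cos34.7° = 220.3; c'Δl = 46.76; W sinα = 152.6
Slice 5: Δl = 2.4/cos52.5° = 3.942 m; N'_5 = 87·cos52.5° = 53.0; c'Δl = 48.89; W sinα = 69.0
Σc'Δl = 171.1 kN/m; ΣN' = 521.4 kN/m; ΣW sinα = 289.8 kN/m
Resisting = 171.1 + 521.4·tan30.6° = 171.1 + 308.4 = 479.5 kN/m
FS = 479.5 / 289.8 = 1.655

FS = 1.65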